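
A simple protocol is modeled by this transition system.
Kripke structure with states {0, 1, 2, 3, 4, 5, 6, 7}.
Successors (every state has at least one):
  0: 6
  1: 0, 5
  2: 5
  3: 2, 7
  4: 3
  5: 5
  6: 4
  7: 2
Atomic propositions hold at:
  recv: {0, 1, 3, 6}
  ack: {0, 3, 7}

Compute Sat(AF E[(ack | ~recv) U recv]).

Sat(~recv) = {2, 4, 5, 7}
Sat(ack | ~recv) = {0, 2, 3, 4, 5, 7}
E[(ack | ~recv) U recv]: least fixpoint, start Z0 = Sat(recv) = {0, 1, 3, 6}, add states in Sat(ack | ~recv) with some successor in Z. Z1 = {0, 1, 3, 4, 6}; fixed.
Sat(E[(ack | ~recv) U recv]) = {0, 1, 3, 4, 6}
AF E[(ack | ~recv) U recv]: least fixpoint, start Z0 = {0, 1, 3, 4, 6}, add states with every successor in Z. Already a fixed point.
Sat(AF E[(ack | ~recv) U recv]) = {0, 1, 3, 4, 6}

{0, 1, 3, 4, 6}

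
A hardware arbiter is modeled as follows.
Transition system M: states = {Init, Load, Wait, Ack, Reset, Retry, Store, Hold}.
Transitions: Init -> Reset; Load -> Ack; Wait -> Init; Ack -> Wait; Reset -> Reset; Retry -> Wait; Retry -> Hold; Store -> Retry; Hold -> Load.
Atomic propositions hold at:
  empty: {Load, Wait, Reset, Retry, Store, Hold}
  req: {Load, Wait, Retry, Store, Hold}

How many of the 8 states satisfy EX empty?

Sat(EX empty) = {s : some successor in {Load, Wait, Reset, Retry, Store, Hold}} = {Init, Ack, Reset, Retry, Store, Hold}
|Sat(EX empty)| = |{Init, Ack, Reset, Retry, Store, Hold}| = 6.

6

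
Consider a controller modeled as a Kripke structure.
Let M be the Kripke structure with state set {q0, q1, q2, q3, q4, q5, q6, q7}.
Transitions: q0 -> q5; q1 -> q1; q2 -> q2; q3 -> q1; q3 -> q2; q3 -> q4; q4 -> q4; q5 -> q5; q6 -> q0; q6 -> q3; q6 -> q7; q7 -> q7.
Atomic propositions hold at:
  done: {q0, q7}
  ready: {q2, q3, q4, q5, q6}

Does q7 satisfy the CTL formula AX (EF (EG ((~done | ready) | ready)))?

No

Sat(~done) = {q1, q2, q3, q4, q5, q6}
Sat(~done | ready) = {q1, q2, q3, q4, q5, q6}
Sat((~done | ready) | ready) = {q1, q2, q3, q4, q5, q6}
EG ((~done | ready) | ready): greatest fixpoint, start Z0 = {q1, q2, q3, q4, q5, q6}, keep only states in Sat with some successor in Z. Already a fixed point.
Sat(EG ((~done | ready) | ready)) = {q1, q2, q3, q4, q5, q6}
EF (EG ((~done | ready) | ready)): least fixpoint, start Z0 = {q1, q2, q3, q4, q5, q6}, add states with some successor in Z. Z1 = {q0, q1, q2, q3, q4, q5, q6}; fixed.
Sat(EF (EG ((~done | ready) | ready))) = {q0, q1, q2, q3, q4, q5, q6}
Sat(AX (EF (EG ((~done | ready) | ready)))) = {s : every successor in {q0, q1, q2, q3, q4, q5, q6}} = {q0, q1, q2, q3, q4, q5}
q7 ∉ Sat(AX (EF (EG ((~done | ready) | ready)))) = {q0, q1, q2, q3, q4, q5}, so the formula does not hold at q7.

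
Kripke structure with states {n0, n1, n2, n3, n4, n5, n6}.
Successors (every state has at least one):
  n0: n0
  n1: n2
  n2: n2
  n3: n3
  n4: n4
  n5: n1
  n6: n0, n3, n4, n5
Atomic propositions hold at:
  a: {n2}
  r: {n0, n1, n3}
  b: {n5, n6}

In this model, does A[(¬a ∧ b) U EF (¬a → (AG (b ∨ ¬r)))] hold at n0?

Sat(¬a) = {n0, n1, n3, n4, n5, n6}
Sat(¬a ∧ b) = {n5, n6}
Sat(¬r) = {n2, n4, n5, n6}
Sat(b ∨ ¬r) = {n2, n4, n5, n6}
AG (b ∨ ¬r): greatest fixpoint, start Z0 = {n2, n4, n5, n6}, keep only states in Sat with every successor in Z. Z1 = {n2, n4}; fixed.
Sat(AG (b ∨ ¬r)) = {n2, n4}
Sat(¬a → (AG (b ∨ ¬r))) = {n2, n4}
EF (¬a → (AG (b ∨ ¬r))): least fixpoint, start Z0 = {n2, n4}, add states with some successor in Z. Z1 = {n1, n2, n4, n6}; Z2 = {n1, n2, n4, n5, n6}; fixed.
Sat(EF (¬a → (AG (b ∨ ¬r)))) = {n1, n2, n4, n5, n6}
A[(¬a ∧ b) U EF (¬a → (AG (b ∨ ¬r)))]: least fixpoint, start Z0 = Sat(EF (¬a → (AG (b ∨ ¬r)))) = {n1, n2, n4, n5, n6}, add states in Sat(¬a ∧ b) with every successor in Z. Already a fixed point.
Sat(A[(¬a ∧ b) U EF (¬a → (AG (b ∨ ¬r)))]) = {n1, n2, n4, n5, n6}
n0 ∉ Sat(A[(¬a ∧ b) U EF (¬a → (AG (b ∨ ¬r)))]) = {n1, n2, n4, n5, n6}, so the formula does not hold at n0.

No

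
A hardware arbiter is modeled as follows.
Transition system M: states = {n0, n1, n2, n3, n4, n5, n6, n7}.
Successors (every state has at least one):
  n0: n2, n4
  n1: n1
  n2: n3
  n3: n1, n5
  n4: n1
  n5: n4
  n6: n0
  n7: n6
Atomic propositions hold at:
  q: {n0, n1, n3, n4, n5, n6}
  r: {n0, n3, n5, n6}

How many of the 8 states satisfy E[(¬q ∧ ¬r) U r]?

6

Sat(¬q) = {n2, n7}
Sat(¬r) = {n1, n2, n4, n7}
Sat(¬q ∧ ¬r) = {n2, n7}
E[(¬q ∧ ¬r) U r]: least fixpoint, start Z0 = Sat(r) = {n0, n3, n5, n6}, add states in Sat(¬q ∧ ¬r) with some successor in Z. Z1 = {n0, n2, n3, n5, n6, n7}; fixed.
Sat(E[(¬q ∧ ¬r) U r]) = {n0, n2, n3, n5, n6, n7}
|Sat(E[(¬q ∧ ¬r) U r])| = |{n0, n2, n3, n5, n6, n7}| = 6.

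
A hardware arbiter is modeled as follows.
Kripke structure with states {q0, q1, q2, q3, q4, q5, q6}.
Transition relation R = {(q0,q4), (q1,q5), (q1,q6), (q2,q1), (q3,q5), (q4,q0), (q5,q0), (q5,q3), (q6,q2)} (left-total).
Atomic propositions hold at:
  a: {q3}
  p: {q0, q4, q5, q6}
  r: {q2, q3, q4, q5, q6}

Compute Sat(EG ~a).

Sat(~a) = {q0, q1, q2, q4, q5, q6}
EG ~a: greatest fixpoint, start Z0 = {q0, q1, q2, q4, q5, q6}, keep only states in Sat with some successor in Z. Already a fixed point.
Sat(EG ~a) = {q0, q1, q2, q4, q5, q6}

{q0, q1, q2, q4, q5, q6}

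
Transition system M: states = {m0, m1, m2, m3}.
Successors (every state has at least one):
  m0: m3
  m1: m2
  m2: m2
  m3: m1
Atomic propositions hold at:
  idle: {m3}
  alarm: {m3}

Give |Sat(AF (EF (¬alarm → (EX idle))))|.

Sat(¬alarm) = {m0, m1, m2}
Sat(EX idle) = {s : some successor in {m3}} = {m0}
Sat(¬alarm → (EX idle)) = {m0, m3}
EF (¬alarm → (EX idle)): least fixpoint, start Z0 = {m0, m3}, add states with some successor in Z. Already a fixed point.
Sat(EF (¬alarm → (EX idle))) = {m0, m3}
AF (EF (¬alarm → (EX idle))): least fixpoint, start Z0 = {m0, m3}, add states with every successor in Z. Already a fixed point.
Sat(AF (EF (¬alarm → (EX idle)))) = {m0, m3}
|Sat(AF (EF (¬alarm → (EX idle))))| = |{m0, m3}| = 2.

2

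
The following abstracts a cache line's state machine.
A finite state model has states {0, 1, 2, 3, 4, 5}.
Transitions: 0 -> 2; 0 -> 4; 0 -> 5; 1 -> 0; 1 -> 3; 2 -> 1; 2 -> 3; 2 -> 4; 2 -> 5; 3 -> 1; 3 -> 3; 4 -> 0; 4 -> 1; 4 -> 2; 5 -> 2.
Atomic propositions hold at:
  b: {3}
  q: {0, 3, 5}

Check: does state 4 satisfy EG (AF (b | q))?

Sat(b | q) = {0, 3, 5}
AF (b | q): least fixpoint, start Z0 = {0, 3, 5}, add states with every successor in Z. Z1 = {0, 1, 3, 5}; fixed.
Sat(AF (b | q)) = {0, 1, 3, 5}
EG (AF (b | q)): greatest fixpoint, start Z0 = {0, 1, 3, 5}, keep only states in Sat with some successor in Z. Z1 = {0, 1, 3}; Z2 = {1, 3}; fixed.
Sat(EG (AF (b | q))) = {1, 3}
4 ∉ Sat(EG (AF (b | q))) = {1, 3}, so the formula does not hold at 4.

No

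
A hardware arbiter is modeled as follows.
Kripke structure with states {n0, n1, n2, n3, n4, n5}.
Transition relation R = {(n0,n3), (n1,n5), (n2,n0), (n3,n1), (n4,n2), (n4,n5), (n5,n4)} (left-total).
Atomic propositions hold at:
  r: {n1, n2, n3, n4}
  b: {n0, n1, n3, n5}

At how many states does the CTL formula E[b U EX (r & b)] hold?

Sat(r & b) = {n1, n3}
Sat(EX (r & b)) = {s : some successor in {n1, n3}} = {n0, n3}
E[b U EX (r & b)]: least fixpoint, start Z0 = Sat(EX (r & b)) = {n0, n3}, add states in Sat(b) with some successor in Z. Already a fixed point.
Sat(E[b U EX (r & b)]) = {n0, n3}
|Sat(E[b U EX (r & b)])| = |{n0, n3}| = 2.

2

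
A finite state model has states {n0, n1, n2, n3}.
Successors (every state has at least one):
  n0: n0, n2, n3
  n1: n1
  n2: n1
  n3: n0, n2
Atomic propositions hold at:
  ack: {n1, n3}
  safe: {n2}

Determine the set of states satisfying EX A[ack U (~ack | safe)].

{n0, n3}

Sat(~ack) = {n0, n2}
Sat(~ack | safe) = {n0, n2}
A[ack U (~ack | safe)]: least fixpoint, start Z0 = Sat((~ack | safe)) = {n0, n2}, add states in Sat(ack) with every successor in Z. Z1 = {n0, n2, n3}; fixed.
Sat(A[ack U (~ack | safe)]) = {n0, n2, n3}
Sat(EX A[ack U (~ack | safe)]) = {s : some successor in {n0, n2, n3}} = {n0, n3}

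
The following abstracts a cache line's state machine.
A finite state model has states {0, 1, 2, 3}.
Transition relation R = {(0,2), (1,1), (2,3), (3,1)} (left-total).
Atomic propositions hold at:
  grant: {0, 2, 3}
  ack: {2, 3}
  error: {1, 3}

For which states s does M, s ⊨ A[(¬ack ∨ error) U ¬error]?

Sat(¬ack) = {0, 1}
Sat(¬ack ∨ error) = {0, 1, 3}
Sat(¬error) = {0, 2}
A[(¬ack ∨ error) U ¬error]: least fixpoint, start Z0 = Sat(¬error) = {0, 2}, add states in Sat(¬ack ∨ error) with every successor in Z. Already a fixed point.
Sat(A[(¬ack ∨ error) U ¬error]) = {0, 2}

{0, 2}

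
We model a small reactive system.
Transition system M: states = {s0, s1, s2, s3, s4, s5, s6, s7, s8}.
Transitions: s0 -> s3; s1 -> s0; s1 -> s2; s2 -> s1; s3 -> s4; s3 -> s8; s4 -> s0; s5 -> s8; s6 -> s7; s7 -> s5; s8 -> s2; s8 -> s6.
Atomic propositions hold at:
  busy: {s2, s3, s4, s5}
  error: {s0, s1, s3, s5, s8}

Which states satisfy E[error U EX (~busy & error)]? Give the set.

Sat(~busy) = {s0, s1, s6, s7, s8}
Sat(~busy & error) = {s0, s1, s8}
Sat(EX (~busy & error)) = {s : some successor in {s0, s1, s8}} = {s1, s2, s3, s4, s5}
E[error U EX (~busy & error)]: least fixpoint, start Z0 = Sat(EX (~busy & error)) = {s1, s2, s3, s4, s5}, add states in Sat(error) with some successor in Z. Z1 = {s0, s1, s2, s3, s4, s5, s8}; fixed.
Sat(E[error U EX (~busy & error)]) = {s0, s1, s2, s3, s4, s5, s8}

{s0, s1, s2, s3, s4, s5, s8}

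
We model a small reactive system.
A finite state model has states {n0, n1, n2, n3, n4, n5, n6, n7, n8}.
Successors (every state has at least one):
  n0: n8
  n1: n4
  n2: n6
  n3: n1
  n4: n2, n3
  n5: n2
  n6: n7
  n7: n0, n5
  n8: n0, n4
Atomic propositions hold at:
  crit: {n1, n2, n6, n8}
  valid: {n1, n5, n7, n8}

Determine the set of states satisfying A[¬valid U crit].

{n0, n1, n2, n3, n4, n6, n8}

Sat(¬valid) = {n0, n2, n3, n4, n6}
A[¬valid U crit]: least fixpoint, start Z0 = Sat(crit) = {n1, n2, n6, n8}, add states in Sat(¬valid) with every successor in Z. Z1 = {n0, n1, n2, n3, n6, n8}; Z2 = {n0, n1, n2, n3, n4, n6, n8}; fixed.
Sat(A[¬valid U crit]) = {n0, n1, n2, n3, n4, n6, n8}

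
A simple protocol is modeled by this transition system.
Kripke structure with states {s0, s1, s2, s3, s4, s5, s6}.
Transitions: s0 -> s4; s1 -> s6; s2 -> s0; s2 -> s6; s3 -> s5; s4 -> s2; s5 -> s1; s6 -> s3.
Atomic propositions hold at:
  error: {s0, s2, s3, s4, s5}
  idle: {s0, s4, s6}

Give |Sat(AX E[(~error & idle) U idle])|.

Sat(~error) = {s1, s6}
Sat(~error & idle) = {s6}
E[(~error & idle) U idle]: least fixpoint, start Z0 = Sat(idle) = {s0, s4, s6}, add states in Sat(~error & idle) with some successor in Z. Already a fixed point.
Sat(E[(~error & idle) U idle]) = {s0, s4, s6}
Sat(AX E[(~error & idle) U idle]) = {s : every successor in {s0, s4, s6}} = {s0, s1, s2}
|Sat(AX E[(~error & idle) U idle])| = |{s0, s1, s2}| = 3.

3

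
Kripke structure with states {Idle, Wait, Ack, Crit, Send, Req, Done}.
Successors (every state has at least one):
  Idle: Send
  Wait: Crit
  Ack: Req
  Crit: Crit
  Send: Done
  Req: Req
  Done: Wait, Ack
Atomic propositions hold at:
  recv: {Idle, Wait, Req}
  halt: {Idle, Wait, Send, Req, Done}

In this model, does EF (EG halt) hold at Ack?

Yes

EG halt: greatest fixpoint, start Z0 = {Idle, Wait, Send, Req, Done}, keep only states in Sat with some successor in Z. Z1 = {Idle, Send, Req, Done}; Z2 = {Idle, Send, Req}; Z3 = {Idle, Req}; Z4 = {Req}; fixed.
Sat(EG halt) = {Req}
EF (EG halt): least fixpoint, start Z0 = {Req}, add states with some successor in Z. Z1 = {Ack, Req}; Z2 = {Ack, Req, Done}; Z3 = {Ack, Send, Req, Done}; Z4 = {Idle, Ack, Send, Req, Done}; fixed.
Sat(EF (EG halt)) = {Idle, Ack, Send, Req, Done}
Ack ∈ Sat(EF (EG halt)) = {Idle, Ack, Send, Req, Done}, so the formula holds at Ack.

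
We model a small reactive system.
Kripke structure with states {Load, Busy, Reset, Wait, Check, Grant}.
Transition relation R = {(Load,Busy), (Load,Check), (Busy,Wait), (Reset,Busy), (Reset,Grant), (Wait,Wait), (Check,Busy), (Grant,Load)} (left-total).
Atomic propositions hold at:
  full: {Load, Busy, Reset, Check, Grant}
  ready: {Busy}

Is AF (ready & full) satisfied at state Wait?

No

Sat(ready & full) = {Busy}
AF (ready & full): least fixpoint, start Z0 = {Busy}, add states with every successor in Z. Z1 = {Busy, Check}; Z2 = {Load, Busy, Check}; Z3 = {Load, Busy, Check, Grant}; Z4 = {Load, Busy, Reset, Check, Grant}; fixed.
Sat(AF (ready & full)) = {Load, Busy, Reset, Check, Grant}
Wait ∉ Sat(AF (ready & full)) = {Load, Busy, Reset, Check, Grant}, so the formula does not hold at Wait.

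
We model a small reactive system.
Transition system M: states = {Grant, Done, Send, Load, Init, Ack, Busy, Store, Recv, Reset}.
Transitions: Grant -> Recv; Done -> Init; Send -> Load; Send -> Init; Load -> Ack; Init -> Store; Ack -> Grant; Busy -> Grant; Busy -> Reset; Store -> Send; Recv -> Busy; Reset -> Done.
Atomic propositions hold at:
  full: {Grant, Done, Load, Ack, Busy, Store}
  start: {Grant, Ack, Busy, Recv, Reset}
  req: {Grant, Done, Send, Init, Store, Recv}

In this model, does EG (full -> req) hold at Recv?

Sat(full -> req) = {Grant, Done, Send, Init, Store, Recv, Reset}
EG (full -> req): greatest fixpoint, start Z0 = {Grant, Done, Send, Init, Store, Recv, Reset}, keep only states in Sat with some successor in Z. Z1 = {Grant, Done, Send, Init, Store, Reset}; Z2 = {Done, Send, Init, Store, Reset}; fixed.
Sat(EG (full -> req)) = {Done, Send, Init, Store, Reset}
Recv ∉ Sat(EG (full -> req)) = {Done, Send, Init, Store, Reset}, so the formula does not hold at Recv.

No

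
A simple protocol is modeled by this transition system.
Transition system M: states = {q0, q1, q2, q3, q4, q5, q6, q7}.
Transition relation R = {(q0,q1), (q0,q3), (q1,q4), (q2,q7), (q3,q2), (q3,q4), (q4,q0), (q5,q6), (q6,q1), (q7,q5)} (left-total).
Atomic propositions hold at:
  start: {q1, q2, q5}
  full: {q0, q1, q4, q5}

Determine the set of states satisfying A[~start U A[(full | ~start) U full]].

Sat(~start) = {q0, q3, q4, q6, q7}
Sat(full | ~start) = {q0, q1, q3, q4, q5, q6, q7}
A[(full | ~start) U full]: least fixpoint, start Z0 = Sat(full) = {q0, q1, q4, q5}, add states in Sat(full | ~start) with every successor in Z. Z1 = {q0, q1, q4, q5, q6, q7}; fixed.
Sat(A[(full | ~start) U full]) = {q0, q1, q4, q5, q6, q7}
A[~start U A[(full | ~start) U full]]: least fixpoint, start Z0 = Sat(A[(full | ~start) U full]) = {q0, q1, q4, q5, q6, q7}, add states in Sat(~start) with every successor in Z. Already a fixed point.
Sat(A[~start U A[(full | ~start) U full]]) = {q0, q1, q4, q5, q6, q7}

{q0, q1, q4, q5, q6, q7}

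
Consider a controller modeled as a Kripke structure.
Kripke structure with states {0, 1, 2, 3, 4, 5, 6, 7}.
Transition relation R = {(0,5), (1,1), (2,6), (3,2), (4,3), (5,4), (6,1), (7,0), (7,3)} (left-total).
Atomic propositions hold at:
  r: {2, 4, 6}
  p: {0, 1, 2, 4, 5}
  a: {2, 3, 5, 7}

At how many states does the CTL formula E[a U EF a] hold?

6

EF a: least fixpoint, start Z0 = {2, 3, 5, 7}, add states with some successor in Z. Z1 = {0, 2, 3, 4, 5, 7}; fixed.
Sat(EF a) = {0, 2, 3, 4, 5, 7}
E[a U EF a]: least fixpoint, start Z0 = Sat(EF a) = {0, 2, 3, 4, 5, 7}, add states in Sat(a) with some successor in Z. Already a fixed point.
Sat(E[a U EF a]) = {0, 2, 3, 4, 5, 7}
|Sat(E[a U EF a])| = |{0, 2, 3, 4, 5, 7}| = 6.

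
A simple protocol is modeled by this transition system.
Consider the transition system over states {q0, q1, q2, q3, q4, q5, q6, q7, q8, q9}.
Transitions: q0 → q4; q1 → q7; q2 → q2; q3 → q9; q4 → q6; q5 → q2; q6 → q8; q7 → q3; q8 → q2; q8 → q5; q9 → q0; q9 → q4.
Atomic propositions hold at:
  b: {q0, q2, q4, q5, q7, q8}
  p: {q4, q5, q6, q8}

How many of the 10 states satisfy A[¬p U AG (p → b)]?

Sat(¬p) = {q0, q1, q2, q3, q7, q9}
Sat(p → b) = {q0, q1, q2, q3, q4, q5, q7, q8, q9}
AG (p → b): greatest fixpoint, start Z0 = {q0, q1, q2, q3, q4, q5, q7, q8, q9}, keep only states in Sat with every successor in Z. Z1 = {q0, q1, q2, q3, q5, q7, q8, q9}; Z2 = {q1, q2, q3, q5, q7, q8}; Z3 = {q1, q2, q5, q7, q8}; Z4 = {q1, q2, q5, q8}; Z5 = {q2, q5, q8}; fixed.
Sat(AG (p → b)) = {q2, q5, q8}
A[¬p U AG (p → b)]: least fixpoint, start Z0 = Sat(AG (p → b)) = {q2, q5, q8}, add states in Sat(¬p) with every successor in Z. Already a fixed point.
Sat(A[¬p U AG (p → b)]) = {q2, q5, q8}
|Sat(A[¬p U AG (p → b)])| = |{q2, q5, q8}| = 3.

3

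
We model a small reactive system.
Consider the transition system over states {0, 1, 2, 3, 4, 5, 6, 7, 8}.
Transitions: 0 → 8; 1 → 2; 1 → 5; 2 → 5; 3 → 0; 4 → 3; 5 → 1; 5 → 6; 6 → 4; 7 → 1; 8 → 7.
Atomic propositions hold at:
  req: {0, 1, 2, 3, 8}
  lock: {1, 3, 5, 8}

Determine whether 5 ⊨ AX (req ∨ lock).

Sat(req ∨ lock) = {0, 1, 2, 3, 5, 8}
Sat(AX (req ∨ lock)) = {s : every successor in {0, 1, 2, 3, 5, 8}} = {0, 1, 2, 3, 4, 7}
5 ∉ Sat(AX (req ∨ lock)) = {0, 1, 2, 3, 4, 7}, so the formula does not hold at 5.

No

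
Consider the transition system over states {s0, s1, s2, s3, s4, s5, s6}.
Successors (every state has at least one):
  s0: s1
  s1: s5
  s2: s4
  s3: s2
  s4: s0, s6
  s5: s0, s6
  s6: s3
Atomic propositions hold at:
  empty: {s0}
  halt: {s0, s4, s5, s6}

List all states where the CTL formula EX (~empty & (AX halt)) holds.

Sat(~empty) = {s1, s2, s3, s4, s5, s6}
Sat(AX halt) = {s : every successor in {s0, s4, s5, s6}} = {s1, s2, s4, s5}
Sat(~empty & (AX halt)) = {s1, s2, s4, s5}
Sat(EX (~empty & (AX halt))) = {s : some successor in {s1, s2, s4, s5}} = {s0, s1, s2, s3}

{s0, s1, s2, s3}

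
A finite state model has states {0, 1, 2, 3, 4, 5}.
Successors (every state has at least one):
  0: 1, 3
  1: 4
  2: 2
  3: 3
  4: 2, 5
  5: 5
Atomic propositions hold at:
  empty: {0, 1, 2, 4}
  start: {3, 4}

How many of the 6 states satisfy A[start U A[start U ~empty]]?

2

Sat(~empty) = {3, 5}
A[start U ~empty]: least fixpoint, start Z0 = Sat(~empty) = {3, 5}, add states in Sat(start) with every successor in Z. Already a fixed point.
Sat(A[start U ~empty]) = {3, 5}
A[start U A[start U ~empty]]: least fixpoint, start Z0 = Sat(A[start U ~empty]) = {3, 5}, add states in Sat(start) with every successor in Z. Already a fixed point.
Sat(A[start U A[start U ~empty]]) = {3, 5}
|Sat(A[start U A[start U ~empty]])| = |{3, 5}| = 2.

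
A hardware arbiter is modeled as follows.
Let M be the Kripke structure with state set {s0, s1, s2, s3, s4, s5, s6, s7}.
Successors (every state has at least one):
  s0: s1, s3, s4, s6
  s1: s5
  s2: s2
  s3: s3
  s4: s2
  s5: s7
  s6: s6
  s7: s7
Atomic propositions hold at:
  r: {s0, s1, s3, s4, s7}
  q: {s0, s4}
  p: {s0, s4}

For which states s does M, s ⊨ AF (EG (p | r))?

{s0, s1, s3, s5, s7}

Sat(p | r) = {s0, s1, s3, s4, s7}
EG (p | r): greatest fixpoint, start Z0 = {s0, s1, s3, s4, s7}, keep only states in Sat with some successor in Z. Z1 = {s0, s3, s7}; fixed.
Sat(EG (p | r)) = {s0, s3, s7}
AF (EG (p | r)): least fixpoint, start Z0 = {s0, s3, s7}, add states with every successor in Z. Z1 = {s0, s3, s5, s7}; Z2 = {s0, s1, s3, s5, s7}; fixed.
Sat(AF (EG (p | r))) = {s0, s1, s3, s5, s7}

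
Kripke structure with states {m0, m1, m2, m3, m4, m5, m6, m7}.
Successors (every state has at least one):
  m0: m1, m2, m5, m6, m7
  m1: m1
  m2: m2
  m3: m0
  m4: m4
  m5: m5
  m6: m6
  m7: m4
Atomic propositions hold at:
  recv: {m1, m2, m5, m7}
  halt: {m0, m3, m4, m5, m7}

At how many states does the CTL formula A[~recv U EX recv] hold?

5

Sat(~recv) = {m0, m3, m4, m6}
Sat(EX recv) = {s : some successor in {m1, m2, m5, m7}} = {m0, m1, m2, m5}
A[~recv U EX recv]: least fixpoint, start Z0 = Sat(EX recv) = {m0, m1, m2, m5}, add states in Sat(~recv) with every successor in Z. Z1 = {m0, m1, m2, m3, m5}; fixed.
Sat(A[~recv U EX recv]) = {m0, m1, m2, m3, m5}
|Sat(A[~recv U EX recv])| = |{m0, m1, m2, m3, m5}| = 5.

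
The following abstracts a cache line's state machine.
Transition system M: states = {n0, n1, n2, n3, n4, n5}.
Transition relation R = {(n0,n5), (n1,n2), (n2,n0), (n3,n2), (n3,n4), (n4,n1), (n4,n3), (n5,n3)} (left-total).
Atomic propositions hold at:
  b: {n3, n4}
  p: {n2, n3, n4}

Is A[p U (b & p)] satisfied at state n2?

Sat(b & p) = {n3, n4}
A[p U (b & p)]: least fixpoint, start Z0 = Sat((b & p)) = {n3, n4}, add states in Sat(p) with every successor in Z. Already a fixed point.
Sat(A[p U (b & p)]) = {n3, n4}
n2 ∉ Sat(A[p U (b & p)]) = {n3, n4}, so the formula does not hold at n2.

No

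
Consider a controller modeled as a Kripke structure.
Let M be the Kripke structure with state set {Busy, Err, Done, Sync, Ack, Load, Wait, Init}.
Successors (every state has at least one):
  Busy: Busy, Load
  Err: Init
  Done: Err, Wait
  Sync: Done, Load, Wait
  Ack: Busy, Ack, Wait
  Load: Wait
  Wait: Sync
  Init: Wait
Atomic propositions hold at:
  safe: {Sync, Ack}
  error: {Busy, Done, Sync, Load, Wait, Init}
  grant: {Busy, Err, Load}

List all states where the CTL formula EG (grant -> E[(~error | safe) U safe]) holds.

Sat(~error) = {Err, Ack}
Sat(~error | safe) = {Err, Sync, Ack}
E[(~error | safe) U safe]: least fixpoint, start Z0 = Sat(safe) = {Sync, Ack}, add states in Sat(~error | safe) with some successor in Z. Already a fixed point.
Sat(E[(~error | safe) U safe]) = {Sync, Ack}
Sat(grant -> E[(~error | safe) U safe]) = {Done, Sync, Ack, Wait, Init}
EG (grant -> E[(~error | safe) U safe]): greatest fixpoint, start Z0 = {Done, Sync, Ack, Wait, Init}, keep only states in Sat with some successor in Z. Already a fixed point.
Sat(EG (grant -> E[(~error | safe) U safe])) = {Done, Sync, Ack, Wait, Init}

{Done, Sync, Ack, Wait, Init}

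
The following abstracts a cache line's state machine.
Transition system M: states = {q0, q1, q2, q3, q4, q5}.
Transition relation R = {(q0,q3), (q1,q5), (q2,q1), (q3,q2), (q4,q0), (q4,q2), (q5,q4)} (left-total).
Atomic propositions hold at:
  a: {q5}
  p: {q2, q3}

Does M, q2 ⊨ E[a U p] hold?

Yes

E[a U p]: least fixpoint, start Z0 = Sat(p) = {q2, q3}, add states in Sat(a) with some successor in Z. Already a fixed point.
Sat(E[a U p]) = {q2, q3}
q2 ∈ Sat(E[a U p]) = {q2, q3}, so the formula holds at q2.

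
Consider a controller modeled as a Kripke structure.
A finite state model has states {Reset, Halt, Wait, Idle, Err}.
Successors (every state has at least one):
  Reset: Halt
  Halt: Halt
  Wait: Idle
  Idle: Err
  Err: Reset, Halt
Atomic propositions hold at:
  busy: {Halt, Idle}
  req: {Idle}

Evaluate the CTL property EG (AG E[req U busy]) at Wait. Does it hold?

E[req U busy]: least fixpoint, start Z0 = Sat(busy) = {Halt, Idle}, add states in Sat(req) with some successor in Z. Already a fixed point.
Sat(E[req U busy]) = {Halt, Idle}
AG E[req U busy]: greatest fixpoint, start Z0 = {Halt, Idle}, keep only states in Sat with every successor in Z. Z1 = {Halt}; fixed.
Sat(AG E[req U busy]) = {Halt}
EG (AG E[req U busy]): greatest fixpoint, start Z0 = {Halt}, keep only states in Sat with some successor in Z. Already a fixed point.
Sat(EG (AG E[req U busy])) = {Halt}
Wait ∉ Sat(EG (AG E[req U busy])) = {Halt}, so the formula does not hold at Wait.

No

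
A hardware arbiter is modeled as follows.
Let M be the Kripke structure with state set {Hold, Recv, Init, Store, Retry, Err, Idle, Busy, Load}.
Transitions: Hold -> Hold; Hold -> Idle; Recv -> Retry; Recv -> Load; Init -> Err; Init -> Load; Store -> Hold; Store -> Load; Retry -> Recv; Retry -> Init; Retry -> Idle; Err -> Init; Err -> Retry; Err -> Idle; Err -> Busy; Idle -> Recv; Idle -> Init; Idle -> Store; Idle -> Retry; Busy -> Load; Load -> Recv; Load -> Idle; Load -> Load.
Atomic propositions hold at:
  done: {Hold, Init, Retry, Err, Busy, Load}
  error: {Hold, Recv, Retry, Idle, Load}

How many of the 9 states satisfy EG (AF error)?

AF error: least fixpoint, start Z0 = {Hold, Recv, Retry, Idle, Load}, add states with every successor in Z. Z1 = {Hold, Recv, Store, Retry, Idle, Busy, Load}; fixed.
Sat(AF error) = {Hold, Recv, Store, Retry, Idle, Busy, Load}
EG (AF error): greatest fixpoint, start Z0 = {Hold, Recv, Store, Retry, Idle, Busy, Load}, keep only states in Sat with some successor in Z. Already a fixed point.
Sat(EG (AF error)) = {Hold, Recv, Store, Retry, Idle, Busy, Load}
|Sat(EG (AF error))| = |{Hold, Recv, Store, Retry, Idle, Busy, Load}| = 7.

7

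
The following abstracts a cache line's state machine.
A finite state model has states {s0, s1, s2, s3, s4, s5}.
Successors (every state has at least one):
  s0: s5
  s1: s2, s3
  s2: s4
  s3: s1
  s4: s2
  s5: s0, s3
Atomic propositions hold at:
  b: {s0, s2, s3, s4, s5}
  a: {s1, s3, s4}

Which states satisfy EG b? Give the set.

EG b: greatest fixpoint, start Z0 = {s0, s2, s3, s4, s5}, keep only states in Sat with some successor in Z. Z1 = {s0, s2, s4, s5}; fixed.
Sat(EG b) = {s0, s2, s4, s5}

{s0, s2, s4, s5}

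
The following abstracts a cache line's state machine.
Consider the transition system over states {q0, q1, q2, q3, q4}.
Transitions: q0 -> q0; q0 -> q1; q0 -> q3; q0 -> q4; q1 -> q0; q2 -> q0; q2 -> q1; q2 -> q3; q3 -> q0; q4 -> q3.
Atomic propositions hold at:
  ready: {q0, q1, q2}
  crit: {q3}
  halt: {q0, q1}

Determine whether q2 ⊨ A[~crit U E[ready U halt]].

Sat(~crit) = {q0, q1, q2, q4}
E[ready U halt]: least fixpoint, start Z0 = Sat(halt) = {q0, q1}, add states in Sat(ready) with some successor in Z. Z1 = {q0, q1, q2}; fixed.
Sat(E[ready U halt]) = {q0, q1, q2}
A[~crit U E[ready U halt]]: least fixpoint, start Z0 = Sat(E[ready U halt]) = {q0, q1, q2}, add states in Sat(~crit) with every successor in Z. Already a fixed point.
Sat(A[~crit U E[ready U halt]]) = {q0, q1, q2}
q2 ∈ Sat(A[~crit U E[ready U halt]]) = {q0, q1, q2}, so the formula holds at q2.

Yes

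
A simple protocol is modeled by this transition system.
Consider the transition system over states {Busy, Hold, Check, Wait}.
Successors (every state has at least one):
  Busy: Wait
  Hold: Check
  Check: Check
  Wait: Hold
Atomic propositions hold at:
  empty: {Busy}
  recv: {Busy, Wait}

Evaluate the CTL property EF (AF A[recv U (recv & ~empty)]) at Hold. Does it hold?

No

Sat(~empty) = {Hold, Check, Wait}
Sat(recv & ~empty) = {Wait}
A[recv U (recv & ~empty)]: least fixpoint, start Z0 = Sat((recv & ~empty)) = {Wait}, add states in Sat(recv) with every successor in Z. Z1 = {Busy, Wait}; fixed.
Sat(A[recv U (recv & ~empty)]) = {Busy, Wait}
AF A[recv U (recv & ~empty)]: least fixpoint, start Z0 = {Busy, Wait}, add states with every successor in Z. Already a fixed point.
Sat(AF A[recv U (recv & ~empty)]) = {Busy, Wait}
EF (AF A[recv U (recv & ~empty)]): least fixpoint, start Z0 = {Busy, Wait}, add states with some successor in Z. Already a fixed point.
Sat(EF (AF A[recv U (recv & ~empty)])) = {Busy, Wait}
Hold ∉ Sat(EF (AF A[recv U (recv & ~empty)])) = {Busy, Wait}, so the formula does not hold at Hold.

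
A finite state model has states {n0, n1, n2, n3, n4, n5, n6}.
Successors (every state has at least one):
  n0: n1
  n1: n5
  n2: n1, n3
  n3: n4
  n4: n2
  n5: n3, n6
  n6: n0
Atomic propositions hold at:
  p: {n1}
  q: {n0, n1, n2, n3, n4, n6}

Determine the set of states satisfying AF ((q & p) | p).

{n0, n1, n6}

Sat(q & p) = {n1}
Sat((q & p) | p) = {n1}
AF ((q & p) | p): least fixpoint, start Z0 = {n1}, add states with every successor in Z. Z1 = {n0, n1}; Z2 = {n0, n1, n6}; fixed.
Sat(AF ((q & p) | p)) = {n0, n1, n6}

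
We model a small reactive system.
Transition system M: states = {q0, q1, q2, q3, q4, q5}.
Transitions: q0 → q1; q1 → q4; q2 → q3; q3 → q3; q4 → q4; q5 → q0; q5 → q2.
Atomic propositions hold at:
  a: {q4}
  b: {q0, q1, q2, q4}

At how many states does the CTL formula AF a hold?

3

AF a: least fixpoint, start Z0 = {q4}, add states with every successor in Z. Z1 = {q1, q4}; Z2 = {q0, q1, q4}; fixed.
Sat(AF a) = {q0, q1, q4}
|Sat(AF a)| = |{q0, q1, q4}| = 3.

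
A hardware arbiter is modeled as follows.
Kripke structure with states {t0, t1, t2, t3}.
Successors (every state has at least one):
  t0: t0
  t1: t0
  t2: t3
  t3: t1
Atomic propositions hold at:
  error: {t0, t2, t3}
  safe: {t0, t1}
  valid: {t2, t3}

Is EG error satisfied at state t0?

EG error: greatest fixpoint, start Z0 = {t0, t2, t3}, keep only states in Sat with some successor in Z. Z1 = {t0, t2}; Z2 = {t0}; fixed.
Sat(EG error) = {t0}
t0 ∈ Sat(EG error) = {t0}, so the formula holds at t0.

Yes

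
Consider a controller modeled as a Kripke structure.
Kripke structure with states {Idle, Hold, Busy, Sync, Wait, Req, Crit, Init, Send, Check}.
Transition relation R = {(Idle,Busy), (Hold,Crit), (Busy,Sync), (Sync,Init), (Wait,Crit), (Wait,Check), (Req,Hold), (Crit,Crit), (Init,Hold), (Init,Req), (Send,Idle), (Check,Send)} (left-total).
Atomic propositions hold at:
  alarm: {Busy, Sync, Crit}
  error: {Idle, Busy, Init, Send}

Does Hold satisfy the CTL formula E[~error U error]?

Sat(~error) = {Hold, Sync, Wait, Req, Crit, Check}
E[~error U error]: least fixpoint, start Z0 = Sat(error) = {Idle, Busy, Init, Send}, add states in Sat(~error) with some successor in Z. Z1 = {Idle, Busy, Sync, Init, Send, Check}; Z2 = {Idle, Busy, Sync, Wait, Init, Send, Check}; fixed.
Sat(E[~error U error]) = {Idle, Busy, Sync, Wait, Init, Send, Check}
Hold ∉ Sat(E[~error U error]) = {Idle, Busy, Sync, Wait, Init, Send, Check}, so the formula does not hold at Hold.

No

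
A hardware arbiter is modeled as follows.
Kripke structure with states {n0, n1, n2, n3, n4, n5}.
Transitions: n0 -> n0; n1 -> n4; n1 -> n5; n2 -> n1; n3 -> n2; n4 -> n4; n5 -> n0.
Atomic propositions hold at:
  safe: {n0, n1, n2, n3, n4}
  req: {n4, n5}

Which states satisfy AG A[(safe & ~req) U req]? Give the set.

Sat(~req) = {n0, n1, n2, n3}
Sat(safe & ~req) = {n0, n1, n2, n3}
A[(safe & ~req) U req]: least fixpoint, start Z0 = Sat(req) = {n4, n5}, add states in Sat(safe & ~req) with every successor in Z. Z1 = {n1, n4, n5}; Z2 = {n1, n2, n4, n5}; Z3 = {n1, n2, n3, n4, n5}; fixed.
Sat(A[(safe & ~req) U req]) = {n1, n2, n3, n4, n5}
AG A[(safe & ~req) U req]: greatest fixpoint, start Z0 = {n1, n2, n3, n4, n5}, keep only states in Sat with every successor in Z. Z1 = {n1, n2, n3, n4}; Z2 = {n2, n3, n4}; Z3 = {n3, n4}; Z4 = {n4}; fixed.
Sat(AG A[(safe & ~req) U req]) = {n4}

{n4}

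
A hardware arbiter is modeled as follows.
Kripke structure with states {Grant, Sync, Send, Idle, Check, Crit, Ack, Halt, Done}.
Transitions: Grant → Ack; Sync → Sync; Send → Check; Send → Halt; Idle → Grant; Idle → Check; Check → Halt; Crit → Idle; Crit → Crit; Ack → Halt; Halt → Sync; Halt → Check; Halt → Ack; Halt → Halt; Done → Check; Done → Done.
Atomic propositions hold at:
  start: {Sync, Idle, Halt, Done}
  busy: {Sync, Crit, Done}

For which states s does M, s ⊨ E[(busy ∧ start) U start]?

Sat(busy ∧ start) = {Sync, Done}
E[(busy ∧ start) U start]: least fixpoint, start Z0 = Sat(start) = {Sync, Idle, Halt, Done}, add states in Sat(busy ∧ start) with some successor in Z. Already a fixed point.
Sat(E[(busy ∧ start) U start]) = {Sync, Idle, Halt, Done}

{Sync, Idle, Halt, Done}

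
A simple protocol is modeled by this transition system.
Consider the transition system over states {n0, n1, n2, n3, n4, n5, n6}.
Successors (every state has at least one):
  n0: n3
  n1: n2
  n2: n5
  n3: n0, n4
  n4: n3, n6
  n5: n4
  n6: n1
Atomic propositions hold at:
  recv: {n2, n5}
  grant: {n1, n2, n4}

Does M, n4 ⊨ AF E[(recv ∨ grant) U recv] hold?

Sat(recv ∨ grant) = {n1, n2, n4, n5}
E[(recv ∨ grant) U recv]: least fixpoint, start Z0 = Sat(recv) = {n2, n5}, add states in Sat(recv ∨ grant) with some successor in Z. Z1 = {n1, n2, n5}; fixed.
Sat(E[(recv ∨ grant) U recv]) = {n1, n2, n5}
AF E[(recv ∨ grant) U recv]: least fixpoint, start Z0 = {n1, n2, n5}, add states with every successor in Z. Z1 = {n1, n2, n5, n6}; fixed.
Sat(AF E[(recv ∨ grant) U recv]) = {n1, n2, n5, n6}
n4 ∉ Sat(AF E[(recv ∨ grant) U recv]) = {n1, n2, n5, n6}, so the formula does not hold at n4.

No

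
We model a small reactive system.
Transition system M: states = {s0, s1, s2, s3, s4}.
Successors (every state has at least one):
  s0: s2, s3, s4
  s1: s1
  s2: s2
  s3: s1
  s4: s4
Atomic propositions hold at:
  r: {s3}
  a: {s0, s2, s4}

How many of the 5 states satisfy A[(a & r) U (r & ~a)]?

Sat(a & r) = ∅
Sat(~a) = {s1, s3}
Sat(r & ~a) = {s3}
A[(a & r) U (r & ~a)]: least fixpoint, start Z0 = Sat((r & ~a)) = {s3}, add states in Sat(a & r) with every successor in Z. Already a fixed point.
Sat(A[(a & r) U (r & ~a)]) = {s3}
|Sat(A[(a & r) U (r & ~a)])| = |{s3}| = 1.

1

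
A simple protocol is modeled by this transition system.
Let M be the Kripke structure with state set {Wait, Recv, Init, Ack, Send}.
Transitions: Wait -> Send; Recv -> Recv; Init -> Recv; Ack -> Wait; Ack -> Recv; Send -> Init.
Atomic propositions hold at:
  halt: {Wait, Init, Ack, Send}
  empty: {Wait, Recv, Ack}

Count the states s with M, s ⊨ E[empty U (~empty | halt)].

4

Sat(~empty) = {Init, Send}
Sat(~empty | halt) = {Wait, Init, Ack, Send}
E[empty U (~empty | halt)]: least fixpoint, start Z0 = Sat((~empty | halt)) = {Wait, Init, Ack, Send}, add states in Sat(empty) with some successor in Z. Already a fixed point.
Sat(E[empty U (~empty | halt)]) = {Wait, Init, Ack, Send}
|Sat(E[empty U (~empty | halt)])| = |{Wait, Init, Ack, Send}| = 4.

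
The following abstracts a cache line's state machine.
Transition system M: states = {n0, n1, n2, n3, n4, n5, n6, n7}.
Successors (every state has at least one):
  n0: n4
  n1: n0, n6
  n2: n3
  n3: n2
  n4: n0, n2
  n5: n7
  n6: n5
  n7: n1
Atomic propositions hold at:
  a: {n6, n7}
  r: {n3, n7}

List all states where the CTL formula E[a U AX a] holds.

Sat(AX a) = {s : every successor in {n6, n7}} = {n5}
E[a U AX a]: least fixpoint, start Z0 = Sat(AX a) = {n5}, add states in Sat(a) with some successor in Z. Z1 = {n5, n6}; fixed.
Sat(E[a U AX a]) = {n5, n6}

{n5, n6}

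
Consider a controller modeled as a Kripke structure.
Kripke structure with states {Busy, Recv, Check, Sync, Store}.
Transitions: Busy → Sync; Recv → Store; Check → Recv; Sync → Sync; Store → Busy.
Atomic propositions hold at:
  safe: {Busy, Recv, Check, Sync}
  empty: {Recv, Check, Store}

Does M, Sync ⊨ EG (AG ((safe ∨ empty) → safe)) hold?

Yes

Sat(safe ∨ empty) = {Busy, Recv, Check, Sync, Store}
Sat((safe ∨ empty) → safe) = {Busy, Recv, Check, Sync}
AG ((safe ∨ empty) → safe): greatest fixpoint, start Z0 = {Busy, Recv, Check, Sync}, keep only states in Sat with every successor in Z. Z1 = {Busy, Check, Sync}; Z2 = {Busy, Sync}; fixed.
Sat(AG ((safe ∨ empty) → safe)) = {Busy, Sync}
EG (AG ((safe ∨ empty) → safe)): greatest fixpoint, start Z0 = {Busy, Sync}, keep only states in Sat with some successor in Z. Already a fixed point.
Sat(EG (AG ((safe ∨ empty) → safe))) = {Busy, Sync}
Sync ∈ Sat(EG (AG ((safe ∨ empty) → safe))) = {Busy, Sync}, so the formula holds at Sync.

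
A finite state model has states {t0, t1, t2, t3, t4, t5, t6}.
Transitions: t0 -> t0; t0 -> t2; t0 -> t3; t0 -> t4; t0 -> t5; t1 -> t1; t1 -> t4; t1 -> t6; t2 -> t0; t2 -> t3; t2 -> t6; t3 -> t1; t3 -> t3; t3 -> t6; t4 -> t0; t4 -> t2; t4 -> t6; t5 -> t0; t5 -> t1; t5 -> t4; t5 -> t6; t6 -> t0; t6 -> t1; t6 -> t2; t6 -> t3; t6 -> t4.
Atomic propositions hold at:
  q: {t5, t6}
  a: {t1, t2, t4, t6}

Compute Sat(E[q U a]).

{t1, t2, t4, t5, t6}

E[q U a]: least fixpoint, start Z0 = Sat(a) = {t1, t2, t4, t6}, add states in Sat(q) with some successor in Z. Z1 = {t1, t2, t4, t5, t6}; fixed.
Sat(E[q U a]) = {t1, t2, t4, t5, t6}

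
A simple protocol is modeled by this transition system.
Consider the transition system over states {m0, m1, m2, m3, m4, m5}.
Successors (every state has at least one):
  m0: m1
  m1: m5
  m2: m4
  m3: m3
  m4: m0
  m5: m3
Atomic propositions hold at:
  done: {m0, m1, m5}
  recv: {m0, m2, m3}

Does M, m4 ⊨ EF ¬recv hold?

Yes

Sat(¬recv) = {m1, m4, m5}
EF ¬recv: least fixpoint, start Z0 = {m1, m4, m5}, add states with some successor in Z. Z1 = {m0, m1, m2, m4, m5}; fixed.
Sat(EF ¬recv) = {m0, m1, m2, m4, m5}
m4 ∈ Sat(EF ¬recv) = {m0, m1, m2, m4, m5}, so the formula holds at m4.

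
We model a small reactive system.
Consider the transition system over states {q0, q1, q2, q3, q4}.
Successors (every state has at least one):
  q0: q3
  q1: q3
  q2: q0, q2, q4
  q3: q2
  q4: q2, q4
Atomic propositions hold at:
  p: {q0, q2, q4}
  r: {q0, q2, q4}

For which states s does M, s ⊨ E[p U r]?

{q0, q2, q4}

E[p U r]: least fixpoint, start Z0 = Sat(r) = {q0, q2, q4}, add states in Sat(p) with some successor in Z. Already a fixed point.
Sat(E[p U r]) = {q0, q2, q4}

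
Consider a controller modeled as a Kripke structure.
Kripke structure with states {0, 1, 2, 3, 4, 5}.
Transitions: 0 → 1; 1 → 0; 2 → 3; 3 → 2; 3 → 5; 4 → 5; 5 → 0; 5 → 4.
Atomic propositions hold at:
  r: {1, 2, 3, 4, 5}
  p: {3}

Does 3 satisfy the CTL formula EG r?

EG r: greatest fixpoint, start Z0 = {1, 2, 3, 4, 5}, keep only states in Sat with some successor in Z. Z1 = {2, 3, 4, 5}; fixed.
Sat(EG r) = {2, 3, 4, 5}
3 ∈ Sat(EG r) = {2, 3, 4, 5}, so the formula holds at 3.

Yes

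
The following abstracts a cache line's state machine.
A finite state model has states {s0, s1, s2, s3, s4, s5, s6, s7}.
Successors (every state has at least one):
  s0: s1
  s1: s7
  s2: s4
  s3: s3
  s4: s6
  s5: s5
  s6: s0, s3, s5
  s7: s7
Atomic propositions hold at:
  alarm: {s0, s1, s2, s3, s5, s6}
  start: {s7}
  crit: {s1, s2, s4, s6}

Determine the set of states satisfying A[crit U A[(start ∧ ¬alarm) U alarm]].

Sat(¬alarm) = {s4, s7}
Sat(start ∧ ¬alarm) = {s7}
A[(start ∧ ¬alarm) U alarm]: least fixpoint, start Z0 = Sat(alarm) = {s0, s1, s2, s3, s5, s6}, add states in Sat(start ∧ ¬alarm) with every successor in Z. Already a fixed point.
Sat(A[(start ∧ ¬alarm) U alarm]) = {s0, s1, s2, s3, s5, s6}
A[crit U A[(start ∧ ¬alarm) U alarm]]: least fixpoint, start Z0 = Sat(A[(start ∧ ¬alarm) U alarm]) = {s0, s1, s2, s3, s5, s6}, add states in Sat(crit) with every successor in Z. Z1 = {s0, s1, s2, s3, s4, s5, s6}; fixed.
Sat(A[crit U A[(start ∧ ¬alarm) U alarm]]) = {s0, s1, s2, s3, s4, s5, s6}

{s0, s1, s2, s3, s4, s5, s6}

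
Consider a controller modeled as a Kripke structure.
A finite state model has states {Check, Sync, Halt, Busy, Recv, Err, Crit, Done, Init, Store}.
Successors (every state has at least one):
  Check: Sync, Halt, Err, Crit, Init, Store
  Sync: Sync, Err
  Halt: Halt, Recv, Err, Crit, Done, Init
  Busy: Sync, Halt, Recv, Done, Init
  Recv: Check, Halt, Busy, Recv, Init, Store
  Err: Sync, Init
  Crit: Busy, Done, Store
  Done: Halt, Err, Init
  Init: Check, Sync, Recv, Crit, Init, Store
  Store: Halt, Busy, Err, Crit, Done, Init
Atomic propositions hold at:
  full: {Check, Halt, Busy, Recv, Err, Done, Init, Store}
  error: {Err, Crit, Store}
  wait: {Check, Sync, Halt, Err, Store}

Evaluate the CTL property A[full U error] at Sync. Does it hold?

A[full U error]: least fixpoint, start Z0 = Sat(error) = {Err, Crit, Store}, add states in Sat(full) with every successor in Z. Already a fixed point.
Sat(A[full U error]) = {Err, Crit, Store}
Sync ∉ Sat(A[full U error]) = {Err, Crit, Store}, so the formula does not hold at Sync.

No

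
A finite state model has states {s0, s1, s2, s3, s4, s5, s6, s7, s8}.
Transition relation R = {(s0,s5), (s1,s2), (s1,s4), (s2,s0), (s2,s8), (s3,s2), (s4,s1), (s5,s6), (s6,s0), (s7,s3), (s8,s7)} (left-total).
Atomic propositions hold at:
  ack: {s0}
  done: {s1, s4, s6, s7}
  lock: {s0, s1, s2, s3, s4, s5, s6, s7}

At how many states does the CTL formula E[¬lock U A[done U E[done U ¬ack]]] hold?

8

Sat(¬lock) = {s8}
Sat(¬ack) = {s1, s2, s3, s4, s5, s6, s7, s8}
E[done U ¬ack]: least fixpoint, start Z0 = Sat(¬ack) = {s1, s2, s3, s4, s5, s6, s7, s8}, add states in Sat(done) with some successor in Z. Already a fixed point.
Sat(E[done U ¬ack]) = {s1, s2, s3, s4, s5, s6, s7, s8}
A[done U E[done U ¬ack]]: least fixpoint, start Z0 = Sat(E[done U ¬ack]) = {s1, s2, s3, s4, s5, s6, s7, s8}, add states in Sat(done) with every successor in Z. Already a fixed point.
Sat(A[done U E[done U ¬ack]]) = {s1, s2, s3, s4, s5, s6, s7, s8}
E[¬lock U A[done U E[done U ¬ack]]]: least fixpoint, start Z0 = Sat(A[done U E[done U ¬ack]]) = {s1, s2, s3, s4, s5, s6, s7, s8}, add states in Sat(¬lock) with some successor in Z. Already a fixed point.
Sat(E[¬lock U A[done U E[done U ¬ack]]]) = {s1, s2, s3, s4, s5, s6, s7, s8}
|Sat(E[¬lock U A[done U E[done U ¬ack]]])| = |{s1, s2, s3, s4, s5, s6, s7, s8}| = 8.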